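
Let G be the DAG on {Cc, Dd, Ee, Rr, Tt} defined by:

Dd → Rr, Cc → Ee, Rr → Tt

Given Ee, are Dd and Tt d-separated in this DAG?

No — Dd and Tt are not d-separated given {Ee}.

The only undirected path from Dd to Tt is:
  1. Dd → Rr → Tt — Rr:chain[open] ⇒ active
Because an active path exists, Dd and Tt are not d-separated.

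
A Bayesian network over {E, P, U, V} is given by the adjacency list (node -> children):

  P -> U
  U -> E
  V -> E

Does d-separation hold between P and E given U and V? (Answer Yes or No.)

There is one path between P and E:
  1. P → U → E — U:chain[blocks] ⇒ blocked
Since every path is blocked, d-separation holds.

Yes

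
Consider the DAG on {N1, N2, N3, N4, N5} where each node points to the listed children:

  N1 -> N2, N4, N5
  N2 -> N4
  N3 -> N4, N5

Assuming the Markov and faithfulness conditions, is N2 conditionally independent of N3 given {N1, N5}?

Yes

Enumerating the 4 paths from N2 to N3 and testing each for blocking by {N1, N5}:
Path 1: N2 → N4 ← N3
  N4 is a collider here and neither N4 nor any of its descendants is conditioned on, so the collider stays closed — the path is blocked at N4.
Path 2: N2 → N4 ← N1 → N5 ← N3
  N4 is a collider here and neither N4 nor any of its descendants is conditioned on, so the collider stays closed — the path is blocked at N4.
Path 3: N2 ← N1 → N4 ← N3
  N1 is a fork here and N1 is conditioned on, so the path is blocked at N1.
Path 4: N2 ← N1 → N5 ← N3
  N1 is a fork here and N1 is conditioned on, so the path is blocked at N1.
Since every path is blocked, d-separation holds.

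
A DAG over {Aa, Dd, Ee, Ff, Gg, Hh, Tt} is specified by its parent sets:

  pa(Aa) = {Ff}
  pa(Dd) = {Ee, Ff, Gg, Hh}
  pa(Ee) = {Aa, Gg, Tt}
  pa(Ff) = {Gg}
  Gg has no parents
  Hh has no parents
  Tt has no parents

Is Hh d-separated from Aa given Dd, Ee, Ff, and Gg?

We examine all 6 paths between Hh and Aa:
  1. Hh → Dd ← Ee ← Aa — Dd:collider[open]; Ee:chain[blocks] ⇒ blocked
  2. Hh → Dd ← Ee ← Gg → Ff → Aa — Dd:collider[open]; Ee:chain[blocks]; Gg:fork[blocks]; Ff:chain[blocks] ⇒ blocked
  3. Hh → Dd ← Ff → Aa — Dd:collider[open]; Ff:fork[blocks] ⇒ blocked
  4. Hh → Dd ← Ff ← Gg → Ee ← Aa — Dd:collider[open]; Ff:chain[blocks]; Gg:fork[blocks]; Ee:collider[open] ⇒ blocked
  5. Hh → Dd ← Gg → Ee ← Aa — Dd:collider[open]; Gg:fork[blocks]; Ee:collider[open] ⇒ blocked
  6. Hh → Dd ← Gg → Ff → Aa — Dd:collider[open]; Gg:fork[blocks]; Ff:chain[blocks] ⇒ blocked
All paths are blocked; Hh ⊥ Aa | {Dd, Ee, Ff, Gg} holds.

Yes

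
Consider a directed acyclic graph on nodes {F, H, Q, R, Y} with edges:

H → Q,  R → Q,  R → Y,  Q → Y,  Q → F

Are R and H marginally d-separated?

Enumerating the 2 paths from R to H and testing each for blocking by ∅:
Path 1: R → Y ← Q ← H
  Y is a collider here and neither Y nor any of its descendants is conditioned on, so the collider stays closed — the path is blocked at Y.
Path 2: R → Q ← H
  Q is a collider here and neither Q nor any of its descendants is conditioned on, so the collider stays closed — the path is blocked at Q.
Since every path is blocked, d-separation holds.

Yes — R and H are d-separated given ∅.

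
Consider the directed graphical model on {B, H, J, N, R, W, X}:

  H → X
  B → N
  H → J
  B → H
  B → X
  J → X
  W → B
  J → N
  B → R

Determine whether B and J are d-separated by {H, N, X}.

No

We examine all 5 paths between B and J:
Path 1: B → H → J
  H is a chain here and H is conditioned on, so the path is blocked at H.
Path 2: B → H → X ← J
  H is a chain here and H is conditioned on, so the path is blocked at H.
Path 3: B → N ← J
  N is a collider and N is conditioned on, which opens it — no node blocks this path, so it is active.
Path 4: B → X ← H → J
  H is a fork here and H is conditioned on, so the path is blocked at H.
Path 5: B → X ← J
  X is a collider and X is conditioned on, which opens it — no node blocks this path, so it is active.
At least one path is unblocked, so d-separation fails.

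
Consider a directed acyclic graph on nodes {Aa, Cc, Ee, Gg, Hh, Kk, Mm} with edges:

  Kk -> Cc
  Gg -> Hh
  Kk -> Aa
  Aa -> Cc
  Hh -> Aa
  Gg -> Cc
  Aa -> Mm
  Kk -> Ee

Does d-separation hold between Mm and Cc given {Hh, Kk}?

No

3 paths connect Mm and Cc; each must be blocked for d-separation to hold:
Path 1: Mm ← Aa ← Hh ← Gg → Cc
  Hh is a chain here and Hh is conditioned on, so the path is blocked at Hh.
Path 2: Mm ← Aa → Cc
  Aa is a fork and Aa is not conditioned on — no node blocks this path, so it is active.
Path 3: Mm ← Aa ← Kk → Cc
  Kk is a fork here and Kk is conditioned on, so the path is blocked at Kk.
At least one path is unblocked, so d-separation fails.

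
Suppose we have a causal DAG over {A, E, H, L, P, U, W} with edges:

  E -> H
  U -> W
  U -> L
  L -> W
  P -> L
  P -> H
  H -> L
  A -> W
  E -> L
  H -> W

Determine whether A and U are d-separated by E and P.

Yes

Enumerating the 5 paths from A to U and testing each for blocking by {E, P}:
Path 1: A → W ← U
  W is a collider here and neither W nor any of its descendants is conditioned on, so the collider stays closed — the path is blocked at W.
Path 2: A → W ← H ← E → L ← U
  W is a collider here and neither W nor any of its descendants is conditioned on, so the collider stays closed — the path is blocked at W.
Path 3: A → W ← H ← P → L ← U
  W is a collider here and neither W nor any of its descendants is conditioned on, so the collider stays closed — the path is blocked at W.
Path 4: A → W ← H → L ← U
  W is a collider here and neither W nor any of its descendants is conditioned on, so the collider stays closed — the path is blocked at W.
Path 5: A → W ← L ← U
  W is a collider here and neither W nor any of its descendants is conditioned on, so the collider stays closed — the path is blocked at W.
Every path is blocked, so A and U are d-separated given {E, P}.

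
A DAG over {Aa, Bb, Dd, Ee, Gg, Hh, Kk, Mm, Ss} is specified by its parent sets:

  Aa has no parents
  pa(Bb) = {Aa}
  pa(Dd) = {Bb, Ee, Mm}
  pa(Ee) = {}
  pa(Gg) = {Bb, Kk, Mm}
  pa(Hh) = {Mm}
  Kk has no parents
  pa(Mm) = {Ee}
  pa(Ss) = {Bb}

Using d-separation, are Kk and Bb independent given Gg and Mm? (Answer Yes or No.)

There are 3 undirected paths between Kk and Bb; checking each against the conditioning set {Gg, Mm}:
Path 1: Kk → Gg ← Bb
  Gg is a collider and Gg is conditioned on, which opens it — no node blocks this path, so it is active.
Path 2: Kk → Gg ← Mm ← Ee → Dd ← Bb
  Mm is a chain here and Mm is conditioned on, so the path is blocked at Mm.
Path 3: Kk → Gg ← Mm → Dd ← Bb
  Mm is a fork here and Mm is conditioned on, so the path is blocked at Mm.
Because an active path exists, Kk and Bb are not d-separated.

No — Kk and Bb are not d-separated given {Gg, Mm}.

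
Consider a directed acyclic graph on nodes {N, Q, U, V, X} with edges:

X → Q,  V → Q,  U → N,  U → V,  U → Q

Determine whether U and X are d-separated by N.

We examine all 2 paths between U and X:
Path 1: U → V → Q ← X
  Q is a collider here and neither Q nor any of its descendants is conditioned on, so the collider stays closed — the path is blocked at Q.
Path 2: U → Q ← X
  Q is a collider here and neither Q nor any of its descendants is conditioned on, so the collider stays closed — the path is blocked at Q.
All paths are blocked; U ⊥ X | {N} holds.

Yes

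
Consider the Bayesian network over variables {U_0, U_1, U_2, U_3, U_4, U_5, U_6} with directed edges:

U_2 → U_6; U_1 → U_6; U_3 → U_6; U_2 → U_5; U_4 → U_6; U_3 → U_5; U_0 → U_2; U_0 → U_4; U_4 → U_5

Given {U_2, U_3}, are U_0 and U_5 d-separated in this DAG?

We examine all 6 paths between U_0 and U_5:
Path 1: U_0 → U_4 → U_5
  U_4 is a chain and U_4 is not conditioned on — no node blocks this path, so it is active.
Path 2: U_0 → U_4 → U_6 ← U_3 → U_5
  U_6 is a collider here and neither U_6 nor any of its descendants is conditioned on, so the collider stays closed — the path is blocked at U_6.
Path 3: U_0 → U_4 → U_6 ← U_2 → U_5
  U_6 is a collider here and neither U_6 nor any of its descendants is conditioned on, so the collider stays closed — the path is blocked at U_6.
Path 4: U_0 → U_2 → U_5
  U_2 is a chain here and U_2 is conditioned on, so the path is blocked at U_2.
Path 5: U_0 → U_2 → U_6 ← U_3 → U_5
  U_2 is a chain here and U_2 is conditioned on, so the path is blocked at U_2.
Path 6: U_0 → U_2 → U_6 ← U_4 → U_5
  U_2 is a chain here and U_2 is conditioned on, so the path is blocked at U_2.
Because an active path exists, U_0 and U_5 are not d-separated.

No — U_0 and U_5 are not d-separated given {U_2, U_3}.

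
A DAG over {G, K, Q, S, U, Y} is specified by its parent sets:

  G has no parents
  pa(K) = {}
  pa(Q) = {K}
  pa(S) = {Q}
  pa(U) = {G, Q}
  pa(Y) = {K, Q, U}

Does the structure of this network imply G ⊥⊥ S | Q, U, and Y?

3 paths connect G and S; each must be blocked for d-separation to hold:
Path 1: G → U ← Q → S
  Q is a fork here and Q is conditioned on, so the path is blocked at Q.
Path 2: G → U → Y ← Q → S
  U is a chain here and U is conditioned on, so the path is blocked at U.
Path 3: G → U → Y ← K → Q → S
  U is a chain here and U is conditioned on, so the path is blocked at U.
Every path is blocked, so G and S are d-separated given {Q, U, Y}.

Yes — G and S are d-separated given {Q, U, Y}.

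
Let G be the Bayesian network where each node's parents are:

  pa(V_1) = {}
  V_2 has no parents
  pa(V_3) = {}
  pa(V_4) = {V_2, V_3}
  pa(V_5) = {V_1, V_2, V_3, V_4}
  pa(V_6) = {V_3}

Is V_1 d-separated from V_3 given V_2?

Yes — V_1 and V_3 are d-separated given {V_2}.

We examine all 3 paths between V_1 and V_3:
Path 1: V_1 → V_5 ← V_3
  V_5 is a collider here and neither V_5 nor any of its descendants is conditioned on, so the collider stays closed — the path is blocked at V_5.
Path 2: V_1 → V_5 ← V_2 → V_4 ← V_3
  V_5 is a collider here and neither V_5 nor any of its descendants is conditioned on, so the collider stays closed — the path is blocked at V_5.
Path 3: V_1 → V_5 ← V_4 ← V_3
  V_5 is a collider here and neither V_5 nor any of its descendants is conditioned on, so the collider stays closed — the path is blocked at V_5.
Every path is blocked, so V_1 and V_3 are d-separated given {V_2}.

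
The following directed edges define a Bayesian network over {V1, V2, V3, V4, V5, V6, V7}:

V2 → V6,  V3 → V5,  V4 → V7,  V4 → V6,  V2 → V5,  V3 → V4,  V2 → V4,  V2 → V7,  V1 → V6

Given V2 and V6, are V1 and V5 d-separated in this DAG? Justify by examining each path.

No — V1 and V5 are not d-separated given {V2, V6}.

We examine all 6 paths between V1 and V5:
  1. V1 → V6 ← V2 → V5 — V6:collider[open]; V2:fork[blocks] ⇒ blocked
  2. V1 → V6 ← V2 → V7 ← V4 ← V3 → V5 — V6:collider[open]; V2:fork[blocks]; V7:collider[blocks]; V4:chain[open]; V3:fork[open] ⇒ blocked
  3. V1 → V6 ← V2 → V4 ← V3 → V5 — V6:collider[open]; V2:fork[blocks]; V4:collider[open]; V3:fork[open] ⇒ blocked
  4. V1 → V6 ← V4 → V7 ← V2 → V5 — V6:collider[open]; V4:fork[open]; V7:collider[blocks]; V2:fork[blocks] ⇒ blocked
  5. V1 → V6 ← V4 ← V2 → V5 — V6:collider[open]; V4:chain[open]; V2:fork[blocks] ⇒ blocked
  6. V1 → V6 ← V4 ← V3 → V5 — V6:collider[open]; V4:chain[open]; V3:fork[open] ⇒ active
At least one path is unblocked, so d-separation fails.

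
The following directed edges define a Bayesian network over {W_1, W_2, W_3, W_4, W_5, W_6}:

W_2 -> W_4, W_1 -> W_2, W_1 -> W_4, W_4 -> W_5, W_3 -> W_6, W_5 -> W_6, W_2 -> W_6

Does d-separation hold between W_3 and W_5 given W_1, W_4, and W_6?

No — W_3 and W_5 are not d-separated given {W_1, W_4, W_6}.

3 paths connect W_3 and W_5; each must be blocked for d-separation to hold:
  1. W_3 → W_6 ← W_5 — W_6:collider[open] ⇒ active
  2. W_3 → W_6 ← W_2 ← W_1 → W_4 → W_5 — W_6:collider[open]; W_2:chain[open]; W_1:fork[blocks]; W_4:chain[blocks] ⇒ blocked
  3. W_3 → W_6 ← W_2 → W_4 → W_5 — W_6:collider[open]; W_2:fork[open]; W_4:chain[blocks] ⇒ blocked
At least one path is unblocked, so d-separation fails.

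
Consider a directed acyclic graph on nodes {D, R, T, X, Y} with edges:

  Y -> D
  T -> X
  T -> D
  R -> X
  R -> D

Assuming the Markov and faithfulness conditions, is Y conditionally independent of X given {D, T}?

Enumerating the 2 paths from Y to X and testing each for blocking by {D, T}:
  1. Y → D ← R → X — D:collider[open]; R:fork[open] ⇒ active
  2. Y → D ← T → X — D:collider[open]; T:fork[blocks] ⇒ blocked
Since the path Y → D ← R → X is active, Y and X are not d-separated given {D, T}.

No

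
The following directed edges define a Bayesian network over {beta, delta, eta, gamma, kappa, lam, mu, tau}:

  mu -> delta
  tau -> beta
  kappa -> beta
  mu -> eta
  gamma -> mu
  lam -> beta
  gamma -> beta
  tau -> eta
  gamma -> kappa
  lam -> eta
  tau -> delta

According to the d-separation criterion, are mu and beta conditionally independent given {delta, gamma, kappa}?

No

Enumerating the 6 paths from mu to beta and testing each for blocking by {delta, gamma, kappa}:
Path 1: mu ← gamma → kappa → beta
  gamma is a fork here and gamma is conditioned on, so the path is blocked at gamma.
Path 2: mu ← gamma → beta
  gamma is a fork here and gamma is conditioned on, so the path is blocked at gamma.
Path 3: mu → delta ← tau → eta ← lam → beta
  eta is a collider here and neither eta nor any of its descendants is conditioned on, so the collider stays closed — the path is blocked at eta.
Path 4: mu → delta ← tau → beta
  delta is a collider and delta is conditioned on, which opens it; tau is a fork and tau is not conditioned on — no node blocks this path, so it is active.
Path 5: mu → eta ← lam → beta
  eta is a collider here and neither eta nor any of its descendants is conditioned on, so the collider stays closed — the path is blocked at eta.
Path 6: mu → eta ← tau → beta
  eta is a collider here and neither eta nor any of its descendants is conditioned on, so the collider stays closed — the path is blocked at eta.
Because an active path exists, mu and beta are not d-separated.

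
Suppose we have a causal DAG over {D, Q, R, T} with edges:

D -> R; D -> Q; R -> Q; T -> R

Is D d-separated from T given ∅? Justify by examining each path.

Yes

We examine all 2 paths between D and T:
Path 1: D → R ← T
  R is a collider here and neither R nor any of its descendants is conditioned on, so the collider stays closed — the path is blocked at R.
Path 2: D → Q ← R ← T
  Q is a collider here and neither Q nor any of its descendants is conditioned on, so the collider stays closed — the path is blocked at Q.
Since every path is blocked, d-separation holds.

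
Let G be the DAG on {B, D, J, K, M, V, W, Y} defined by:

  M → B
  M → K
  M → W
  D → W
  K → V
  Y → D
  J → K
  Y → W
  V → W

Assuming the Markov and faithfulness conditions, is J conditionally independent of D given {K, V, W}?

No — J and D are not d-separated given {K, V, W}.

Enumerating the 4 paths from J to D and testing each for blocking by {K, V, W}:
Path 1: J → K → V → W ← D
  K is a chain here and K is conditioned on, so the path is blocked at K.
Path 2: J → K → V → W ← Y → D
  K is a chain here and K is conditioned on, so the path is blocked at K.
Path 3: J → K ← M → W ← D
  K is a collider and K is conditioned on, which opens it; M is a fork and M is not conditioned on; W is a collider and W is conditioned on, which opens it — no node blocks this path, so it is active.
Path 4: J → K ← M → W ← Y → D
  K is a collider and K is conditioned on, which opens it; M is a fork and M is not conditioned on; W is a collider and W is conditioned on, which opens it; Y is a fork and Y is not conditioned on — no node blocks this path, so it is active.
Because an active path exists, J and D are not d-separated.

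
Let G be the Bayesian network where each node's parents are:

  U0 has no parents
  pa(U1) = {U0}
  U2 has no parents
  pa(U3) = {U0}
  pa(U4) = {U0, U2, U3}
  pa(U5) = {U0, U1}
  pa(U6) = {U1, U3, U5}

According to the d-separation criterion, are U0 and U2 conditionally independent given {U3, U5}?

Yes

Enumerating the 6 paths from U0 to U2 and testing each for blocking by {U3, U5}:
  1. U0 → U4 ← U2 — U4:collider[blocks] ⇒ blocked
  2. U0 → U5 → U6 ← U3 → U4 ← U2 — U5:chain[blocks]; U6:collider[blocks]; U3:fork[blocks]; U4:collider[blocks] ⇒ blocked
  3. U0 → U5 ← U1 → U6 ← U3 → U4 ← U2 — U5:collider[open]; U1:fork[open]; U6:collider[blocks]; U3:fork[blocks]; U4:collider[blocks] ⇒ blocked
  4. U0 → U1 → U6 ← U3 → U4 ← U2 — U1:chain[open]; U6:collider[blocks]; U3:fork[blocks]; U4:collider[blocks] ⇒ blocked
  5. U0 → U1 → U5 → U6 ← U3 → U4 ← U2 — U1:chain[open]; U5:chain[blocks]; U6:collider[blocks]; U3:fork[blocks]; U4:collider[blocks] ⇒ blocked
  6. U0 → U3 → U4 ← U2 — U3:chain[blocks]; U4:collider[blocks] ⇒ blocked
Since every path is blocked, d-separation holds.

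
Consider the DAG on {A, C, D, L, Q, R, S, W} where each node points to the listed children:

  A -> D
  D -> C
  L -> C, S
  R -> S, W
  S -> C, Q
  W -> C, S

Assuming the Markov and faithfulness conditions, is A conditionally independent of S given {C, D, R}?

There are 4 undirected paths between A and S; checking each against the conditioning set {C, D, R}:
  1. A → D → C ← W → S — D:chain[blocks]; C:collider[open]; W:fork[open] ⇒ blocked
  2. A → D → C ← W ← R → S — D:chain[blocks]; C:collider[open]; W:chain[open]; R:fork[blocks] ⇒ blocked
  3. A → D → C ← L → S — D:chain[blocks]; C:collider[open]; L:fork[open] ⇒ blocked
  4. A → D → C ← S — D:chain[blocks]; C:collider[open] ⇒ blocked
Every path is blocked, so A and S are d-separated given {C, D, R}.

Yes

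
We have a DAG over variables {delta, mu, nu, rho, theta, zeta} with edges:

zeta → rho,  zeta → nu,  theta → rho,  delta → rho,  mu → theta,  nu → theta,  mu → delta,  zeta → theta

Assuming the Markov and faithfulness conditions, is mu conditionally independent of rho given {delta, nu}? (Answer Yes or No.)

Enumerating the 4 paths from mu to rho and testing each for blocking by {delta, nu}:
Path 1: mu → delta → rho
  delta is a chain here and delta is conditioned on, so the path is blocked at delta.
Path 2: mu → theta ← nu ← zeta → rho
  theta is a collider here and neither theta nor any of its descendants is conditioned on, so the collider stays closed — the path is blocked at theta.
Path 3: mu → theta → rho
  theta is a chain and theta is not conditioned on — no node blocks this path, so it is active.
Path 4: mu → theta ← zeta → rho
  theta is a collider here and neither theta nor any of its descendants is conditioned on, so the collider stays closed — the path is blocked at theta.
Since the path mu → theta → rho is active, mu and rho are not d-separated given {delta, nu}.

No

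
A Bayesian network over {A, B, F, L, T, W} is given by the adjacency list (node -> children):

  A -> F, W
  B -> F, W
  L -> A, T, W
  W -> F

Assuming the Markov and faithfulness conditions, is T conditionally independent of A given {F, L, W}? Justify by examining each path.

There are 4 undirected paths between T and A; checking each against the conditioning set {F, L, W}:
Path 1: T ← L → A
  L is a fork here and L is conditioned on, so the path is blocked at L.
Path 2: T ← L → W ← A
  L is a fork here and L is conditioned on, so the path is blocked at L.
Path 3: T ← L → W → F ← A
  L is a fork here and L is conditioned on, so the path is blocked at L.
Path 4: T ← L → W ← B → F ← A
  L is a fork here and L is conditioned on, so the path is blocked at L.
Every path is blocked, so T and A are d-separated given {F, L, W}.

Yes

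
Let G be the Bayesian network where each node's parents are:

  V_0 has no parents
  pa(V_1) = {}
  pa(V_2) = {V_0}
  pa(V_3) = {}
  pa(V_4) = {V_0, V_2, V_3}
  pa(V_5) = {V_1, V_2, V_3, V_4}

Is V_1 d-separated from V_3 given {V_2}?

We examine all 4 paths between V_1 and V_3:
  1. V_1 → V_5 ← V_4 ← V_3 — V_5:collider[blocks]; V_4:chain[open] ⇒ blocked
  2. V_1 → V_5 ← V_2 → V_4 ← V_3 — V_5:collider[blocks]; V_2:fork[blocks]; V_4:collider[blocks] ⇒ blocked
  3. V_1 → V_5 ← V_2 ← V_0 → V_4 ← V_3 — V_5:collider[blocks]; V_2:chain[blocks]; V_0:fork[open]; V_4:collider[blocks] ⇒ blocked
  4. V_1 → V_5 ← V_3 — V_5:collider[blocks] ⇒ blocked
Since every path is blocked, d-separation holds.

Yes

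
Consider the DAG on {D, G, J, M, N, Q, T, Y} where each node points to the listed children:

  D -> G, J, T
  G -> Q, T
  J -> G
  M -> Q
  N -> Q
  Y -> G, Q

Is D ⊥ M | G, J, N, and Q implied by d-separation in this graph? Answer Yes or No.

No

We examine all 6 paths between D and M:
  1. D → J → G → Q ← M — J:chain[blocks]; G:chain[blocks]; Q:collider[open] ⇒ blocked
  2. D → J → G ← Y → Q ← M — J:chain[blocks]; G:collider[open]; Y:fork[open]; Q:collider[open] ⇒ blocked
  3. D → G → Q ← M — G:chain[blocks]; Q:collider[open] ⇒ blocked
  4. D → G ← Y → Q ← M — G:collider[open]; Y:fork[open]; Q:collider[open] ⇒ active
  5. D → T ← G → Q ← M — T:collider[blocks]; G:fork[blocks]; Q:collider[open] ⇒ blocked
  6. D → T ← G ← Y → Q ← M — T:collider[blocks]; G:chain[blocks]; Y:fork[open]; Q:collider[open] ⇒ blocked
At least one path is unblocked, so d-separation fails.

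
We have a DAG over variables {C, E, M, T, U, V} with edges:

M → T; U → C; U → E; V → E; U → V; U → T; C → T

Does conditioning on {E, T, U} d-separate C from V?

4 paths connect C and V; each must be blocked for d-separation to hold:
Path 1: C ← U → V
  U is a fork here and U is conditioned on, so the path is blocked at U.
Path 2: C ← U → E ← V
  U is a fork here and U is conditioned on, so the path is blocked at U.
Path 3: C → T ← U → V
  U is a fork here and U is conditioned on, so the path is blocked at U.
Path 4: C → T ← U → E ← V
  U is a fork here and U is conditioned on, so the path is blocked at U.
All paths are blocked; C ⊥ V | {E, T, U} holds.

Yes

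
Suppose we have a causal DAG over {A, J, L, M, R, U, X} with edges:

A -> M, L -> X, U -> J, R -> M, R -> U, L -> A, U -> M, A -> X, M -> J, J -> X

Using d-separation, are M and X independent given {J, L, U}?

Enumerating the 5 paths from M to X and testing each for blocking by {J, L, U}:
Path 1: M ← R → U → J → X
  U is a chain here and U is conditioned on, so the path is blocked at U.
Path 2: M ← U → J → X
  U is a fork here and U is conditioned on, so the path is blocked at U.
Path 3: M ← A ← L → X
  L is a fork here and L is conditioned on, so the path is blocked at L.
Path 4: M ← A → X
  A is a fork and A is not conditioned on — no node blocks this path, so it is active.
Path 5: M → J → X
  J is a chain here and J is conditioned on, so the path is blocked at J.
At least one path is unblocked, so d-separation fails.

No — M and X are not d-separated given {J, L, U}.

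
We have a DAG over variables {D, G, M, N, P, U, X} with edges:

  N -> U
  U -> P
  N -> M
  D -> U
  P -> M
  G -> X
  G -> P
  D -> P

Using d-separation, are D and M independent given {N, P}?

We examine all 4 paths between D and M:
Path 1: D → P → M
  P is a chain here and P is conditioned on, so the path is blocked at P.
Path 2: D → P ← U ← N → M
  N is a fork here and N is conditioned on, so the path is blocked at N.
Path 3: D → U → P → M
  P is a chain here and P is conditioned on, so the path is blocked at P.
Path 4: D → U ← N → M
  N is a fork here and N is conditioned on, so the path is blocked at N.
All paths are blocked; D ⊥ M | {N, P} holds.

Yes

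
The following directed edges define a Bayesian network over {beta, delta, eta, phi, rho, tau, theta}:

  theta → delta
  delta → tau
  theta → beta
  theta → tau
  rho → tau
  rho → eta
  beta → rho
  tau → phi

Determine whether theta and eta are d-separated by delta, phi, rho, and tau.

Yes

There are 3 undirected paths between theta and eta; checking each against the conditioning set {delta, phi, rho, tau}:
  1. theta → tau ← rho → eta — tau:collider[open]; rho:fork[blocks] ⇒ blocked
  2. theta → beta → rho → eta — beta:chain[open]; rho:chain[blocks] ⇒ blocked
  3. theta → delta → tau ← rho → eta — delta:chain[blocks]; tau:collider[open]; rho:fork[blocks] ⇒ blocked
Since every path is blocked, d-separation holds.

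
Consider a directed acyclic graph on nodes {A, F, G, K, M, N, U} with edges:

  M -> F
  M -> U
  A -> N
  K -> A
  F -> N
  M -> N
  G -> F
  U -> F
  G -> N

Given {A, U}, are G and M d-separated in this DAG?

Yes

There are 6 undirected paths between G and M; checking each against the conditioning set {A, U}:
  1. G → F ← M — F:collider[blocks] ⇒ blocked
  2. G → F ← U ← M — F:collider[blocks]; U:chain[blocks] ⇒ blocked
  3. G → F → N ← M — F:chain[open]; N:collider[blocks] ⇒ blocked
  4. G → N ← M — N:collider[blocks] ⇒ blocked
  5. G → N ← F ← M — N:collider[blocks]; F:chain[open] ⇒ blocked
  6. G → N ← F ← U ← M — N:collider[blocks]; F:chain[open]; U:chain[blocks] ⇒ blocked
Every path is blocked, so G and M are d-separated given {A, U}.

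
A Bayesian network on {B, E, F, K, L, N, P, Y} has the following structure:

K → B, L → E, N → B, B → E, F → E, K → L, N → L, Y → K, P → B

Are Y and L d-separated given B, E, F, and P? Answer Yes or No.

We examine all 3 paths between Y and L:
  1. Y → K → L — K:chain[open] ⇒ active
  2. Y → K → B → E ← L — K:chain[open]; B:chain[blocks]; E:collider[open] ⇒ blocked
  3. Y → K → B ← N → L — K:chain[open]; B:collider[open]; N:fork[open] ⇒ active
Because an active path exists, Y and L are not d-separated.

No — Y and L are not d-separated given {B, E, F, P}.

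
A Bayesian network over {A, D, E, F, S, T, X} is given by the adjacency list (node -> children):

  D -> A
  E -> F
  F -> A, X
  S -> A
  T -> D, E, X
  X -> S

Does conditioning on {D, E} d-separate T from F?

5 paths connect T and F; each must be blocked for d-separation to hold:
Path 1: T → E → F
  E is a chain here and E is conditioned on, so the path is blocked at E.
Path 2: T → D → A ← S ← X ← F
  D is a chain here and D is conditioned on, so the path is blocked at D.
Path 3: T → D → A ← F
  D is a chain here and D is conditioned on, so the path is blocked at D.
Path 4: T → X → S → A ← F
  A is a collider here and neither A nor any of its descendants is conditioned on, so the collider stays closed — the path is blocked at A.
Path 5: T → X ← F
  X is a collider here and neither X nor any of its descendants is conditioned on, so the collider stays closed — the path is blocked at X.
All paths are blocked; T ⊥ F | {D, E} holds.

Yes — T and F are d-separated given {D, E}.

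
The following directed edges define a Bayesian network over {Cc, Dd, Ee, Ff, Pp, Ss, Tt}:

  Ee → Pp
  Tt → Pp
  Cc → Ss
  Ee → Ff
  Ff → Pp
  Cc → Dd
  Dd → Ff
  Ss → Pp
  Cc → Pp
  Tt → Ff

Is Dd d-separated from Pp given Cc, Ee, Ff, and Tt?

Yes

5 paths connect Dd and Pp; each must be blocked for d-separation to hold:
Path 1: Dd ← Cc → Pp
  Cc is a fork here and Cc is conditioned on, so the path is blocked at Cc.
Path 2: Dd ← Cc → Ss → Pp
  Cc is a fork here and Cc is conditioned on, so the path is blocked at Cc.
Path 3: Dd → Ff → Pp
  Ff is a chain here and Ff is conditioned on, so the path is blocked at Ff.
Path 4: Dd → Ff ← Tt → Pp
  Tt is a fork here and Tt is conditioned on, so the path is blocked at Tt.
Path 5: Dd → Ff ← Ee → Pp
  Ee is a fork here and Ee is conditioned on, so the path is blocked at Ee.
Since every path is blocked, d-separation holds.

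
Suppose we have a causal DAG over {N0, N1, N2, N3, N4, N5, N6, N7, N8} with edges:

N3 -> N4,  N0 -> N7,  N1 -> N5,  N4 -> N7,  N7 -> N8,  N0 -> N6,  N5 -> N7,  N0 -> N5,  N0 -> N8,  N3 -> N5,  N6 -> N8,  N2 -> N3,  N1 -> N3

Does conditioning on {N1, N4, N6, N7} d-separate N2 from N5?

No — N2 and N5 are not d-separated given {N1, N4, N6, N7}.

We examine all 6 paths between N2 and N5:
Path 1: N2 → N3 → N4 → N7 ← N0 → N5
  N4 is a chain here and N4 is conditioned on, so the path is blocked at N4.
Path 2: N2 → N3 → N4 → N7 ← N5
  N4 is a chain here and N4 is conditioned on, so the path is blocked at N4.
Path 3: N2 → N3 → N4 → N7 → N8 ← N0 → N5
  N4 is a chain here and N4 is conditioned on, so the path is blocked at N4.
Path 4: N2 → N3 → N4 → N7 → N8 ← N6 ← N0 → N5
  N4 is a chain here and N4 is conditioned on, so the path is blocked at N4.
Path 5: N2 → N3 → N5
  N3 is a chain and N3 is not conditioned on — no node blocks this path, so it is active.
Path 6: N2 → N3 ← N1 → N5
  N1 is a fork here and N1 is conditioned on, so the path is blocked at N1.
At least one path is unblocked, so d-separation fails.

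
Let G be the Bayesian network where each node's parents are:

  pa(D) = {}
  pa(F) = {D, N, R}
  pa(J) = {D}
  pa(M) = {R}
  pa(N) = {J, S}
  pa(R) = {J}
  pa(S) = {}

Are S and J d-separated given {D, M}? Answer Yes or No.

Yes

We examine all 3 paths between S and J:
Path 1: S → N ← J
  N is a collider here and neither N nor any of its descendants is conditioned on, so the collider stays closed — the path is blocked at N.
Path 2: S → N → F ← R ← J
  F is a collider here and neither F nor any of its descendants is conditioned on, so the collider stays closed — the path is blocked at F.
Path 3: S → N → F ← D → J
  F is a collider here and neither F nor any of its descendants is conditioned on, so the collider stays closed — the path is blocked at F.
Every path is blocked, so S and J are d-separated given {D, M}.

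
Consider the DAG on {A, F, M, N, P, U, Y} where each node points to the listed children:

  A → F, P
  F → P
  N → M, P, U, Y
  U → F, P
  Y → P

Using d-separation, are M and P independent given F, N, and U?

Yes

5 paths connect M and P; each must be blocked for d-separation to hold:
  1. M ← N → Y → P — N:fork[blocks]; Y:chain[open] ⇒ blocked
  2. M ← N → U → F → P — N:fork[blocks]; U:chain[blocks]; F:chain[blocks] ⇒ blocked
  3. M ← N → U → F ← A → P — N:fork[blocks]; U:chain[blocks]; F:collider[open]; A:fork[open] ⇒ blocked
  4. M ← N → U → P — N:fork[blocks]; U:chain[blocks] ⇒ blocked
  5. M ← N → P — N:fork[blocks] ⇒ blocked
All paths are blocked; M ⊥ P | {F, N, U} holds.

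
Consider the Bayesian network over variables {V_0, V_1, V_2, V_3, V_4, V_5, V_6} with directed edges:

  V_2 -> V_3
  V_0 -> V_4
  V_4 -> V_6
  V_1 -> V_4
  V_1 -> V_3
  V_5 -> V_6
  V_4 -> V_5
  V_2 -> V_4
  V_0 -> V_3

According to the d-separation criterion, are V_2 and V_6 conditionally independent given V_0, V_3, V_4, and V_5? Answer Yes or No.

There are 6 undirected paths between V_2 and V_6; checking each against the conditioning set {V_0, V_3, V_4, V_5}:
Path 1: V_2 → V_3 ← V_0 → V_4 → V_6
  V_0 is a fork here and V_0 is conditioned on, so the path is blocked at V_0.
Path 2: V_2 → V_3 ← V_0 → V_4 → V_5 → V_6
  V_0 is a fork here and V_0 is conditioned on, so the path is blocked at V_0.
Path 3: V_2 → V_3 ← V_1 → V_4 → V_6
  V_4 is a chain here and V_4 is conditioned on, so the path is blocked at V_4.
Path 4: V_2 → V_3 ← V_1 → V_4 → V_5 → V_6
  V_4 is a chain here and V_4 is conditioned on, so the path is blocked at V_4.
Path 5: V_2 → V_4 → V_6
  V_4 is a chain here and V_4 is conditioned on, so the path is blocked at V_4.
Path 6: V_2 → V_4 → V_5 → V_6
  V_4 is a chain here and V_4 is conditioned on, so the path is blocked at V_4.
Every path is blocked, so V_2 and V_6 are d-separated given {V_0, V_3, V_4, V_5}.

Yes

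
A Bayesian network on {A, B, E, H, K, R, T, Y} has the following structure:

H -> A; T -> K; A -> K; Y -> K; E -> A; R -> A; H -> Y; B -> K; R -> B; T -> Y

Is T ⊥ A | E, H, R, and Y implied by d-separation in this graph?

We examine all 6 paths between T and A:
Path 1: T → Y → K ← A
  Y is a chain here and Y is conditioned on, so the path is blocked at Y.
Path 2: T → Y → K ← B ← R → A
  Y is a chain here and Y is conditioned on, so the path is blocked at Y.
Path 3: T → Y ← H → A
  H is a fork here and H is conditioned on, so the path is blocked at H.
Path 4: T → K ← Y ← H → A
  K is a collider here and neither K nor any of its descendants is conditioned on, so the collider stays closed — the path is blocked at K.
Path 5: T → K ← A
  K is a collider here and neither K nor any of its descendants is conditioned on, so the collider stays closed — the path is blocked at K.
Path 6: T → K ← B ← R → A
  K is a collider here and neither K nor any of its descendants is conditioned on, so the collider stays closed — the path is blocked at K.
Every path is blocked, so T and A are d-separated given {E, H, R, Y}.

Yes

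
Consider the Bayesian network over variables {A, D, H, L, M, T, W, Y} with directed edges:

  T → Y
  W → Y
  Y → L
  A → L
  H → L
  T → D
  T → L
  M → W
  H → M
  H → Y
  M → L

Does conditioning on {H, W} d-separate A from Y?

Yes — A and Y are d-separated given {H, W}.

6 paths connect A and Y; each must be blocked for d-separation to hold:
  1. A → L ← M → W → Y — L:collider[blocks]; M:fork[open]; W:chain[blocks] ⇒ blocked
  2. A → L ← M ← H → Y — L:collider[blocks]; M:chain[open]; H:fork[blocks] ⇒ blocked
  3. A → L ← Y — L:collider[blocks] ⇒ blocked
  4. A → L ← T → Y — L:collider[blocks]; T:fork[open] ⇒ blocked
  5. A → L ← H → M → W → Y — L:collider[blocks]; H:fork[blocks]; M:chain[open]; W:chain[blocks] ⇒ blocked
  6. A → L ← H → Y — L:collider[blocks]; H:fork[blocks] ⇒ blocked
All paths are blocked; A ⊥ Y | {H, W} holds.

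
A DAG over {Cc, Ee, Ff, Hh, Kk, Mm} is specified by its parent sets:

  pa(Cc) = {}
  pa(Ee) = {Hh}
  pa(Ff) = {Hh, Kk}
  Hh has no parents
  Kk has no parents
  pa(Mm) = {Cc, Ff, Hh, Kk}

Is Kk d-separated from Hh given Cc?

Yes

There are 4 undirected paths between Kk and Hh; checking each against the conditioning set {Cc}:
Path 1: Kk → Ff ← Hh
  Ff is a collider here and neither Ff nor any of its descendants is conditioned on, so the collider stays closed — the path is blocked at Ff.
Path 2: Kk → Ff → Mm ← Hh
  Mm is a collider here and neither Mm nor any of its descendants is conditioned on, so the collider stays closed — the path is blocked at Mm.
Path 3: Kk → Mm ← Hh
  Mm is a collider here and neither Mm nor any of its descendants is conditioned on, so the collider stays closed — the path is blocked at Mm.
Path 4: Kk → Mm ← Ff ← Hh
  Mm is a collider here and neither Mm nor any of its descendants is conditioned on, so the collider stays closed — the path is blocked at Mm.
All paths are blocked; Kk ⊥ Hh | {Cc} holds.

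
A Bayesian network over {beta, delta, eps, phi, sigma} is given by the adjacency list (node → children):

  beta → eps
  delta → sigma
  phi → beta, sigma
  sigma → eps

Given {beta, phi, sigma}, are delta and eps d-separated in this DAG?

There are 2 undirected paths between delta and eps; checking each against the conditioning set {beta, phi, sigma}:
Path 1: delta → sigma ← phi → beta → eps
  phi is a fork here and phi is conditioned on, so the path is blocked at phi.
Path 2: delta → sigma → eps
  sigma is a chain here and sigma is conditioned on, so the path is blocked at sigma.
Since every path is blocked, d-separation holds.

Yes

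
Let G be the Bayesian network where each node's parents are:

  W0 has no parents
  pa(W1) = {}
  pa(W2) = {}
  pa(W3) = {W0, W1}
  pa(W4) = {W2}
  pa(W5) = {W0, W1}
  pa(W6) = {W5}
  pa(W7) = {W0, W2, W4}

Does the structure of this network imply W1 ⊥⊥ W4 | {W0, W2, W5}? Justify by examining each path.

Yes

4 paths connect W1 and W4; each must be blocked for d-separation to hold:
Path 1: W1 → W3 ← W0 → W7 ← W2 → W4
  W3 is a collider here and neither W3 nor any of its descendants is conditioned on, so the collider stays closed — the path is blocked at W3.
Path 2: W1 → W3 ← W0 → W7 ← W4
  W3 is a collider here and neither W3 nor any of its descendants is conditioned on, so the collider stays closed — the path is blocked at W3.
Path 3: W1 → W5 ← W0 → W7 ← W2 → W4
  W0 is a fork here and W0 is conditioned on, so the path is blocked at W0.
Path 4: W1 → W5 ← W0 → W7 ← W4
  W0 is a fork here and W0 is conditioned on, so the path is blocked at W0.
Since every path is blocked, d-separation holds.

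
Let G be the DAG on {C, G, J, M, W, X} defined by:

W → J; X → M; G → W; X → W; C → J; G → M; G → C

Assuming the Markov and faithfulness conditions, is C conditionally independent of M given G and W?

Yes — C and M are d-separated given {G, W}.

We examine all 4 paths between C and M:
  1. C → J ← W ← G → M — J:collider[blocks]; W:chain[blocks]; G:fork[blocks] ⇒ blocked
  2. C → J ← W ← X → M — J:collider[blocks]; W:chain[blocks]; X:fork[open] ⇒ blocked
  3. C ← G → M — G:fork[blocks] ⇒ blocked
  4. C ← G → W ← X → M — G:fork[blocks]; W:collider[open]; X:fork[open] ⇒ blocked
Every path is blocked, so C and M are d-separated given {G, W}.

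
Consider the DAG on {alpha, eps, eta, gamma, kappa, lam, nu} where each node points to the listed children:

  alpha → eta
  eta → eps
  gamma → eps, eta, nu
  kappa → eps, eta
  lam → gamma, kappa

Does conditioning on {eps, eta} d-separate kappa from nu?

No

We examine all 5 paths between kappa and nu:
Path 1: kappa ← lam → gamma → nu
  lam is a fork and lam is not conditioned on; gamma is a chain and gamma is not conditioned on — no node blocks this path, so it is active.
Path 2: kappa → eta ← gamma → nu
  eta is a collider and eta is conditioned on, which opens it; gamma is a fork and gamma is not conditioned on — no node blocks this path, so it is active.
Path 3: kappa → eta → eps ← gamma → nu
  eta is a chain here and eta is conditioned on, so the path is blocked at eta.
Path 4: kappa → eps ← eta ← gamma → nu
  eta is a chain here and eta is conditioned on, so the path is blocked at eta.
Path 5: kappa → eps ← gamma → nu
  eps is a collider and eps is conditioned on, which opens it; gamma is a fork and gamma is not conditioned on — no node blocks this path, so it is active.
Since the path kappa ← lam → gamma → nu is active, kappa and nu are not d-separated given {eps, eta}.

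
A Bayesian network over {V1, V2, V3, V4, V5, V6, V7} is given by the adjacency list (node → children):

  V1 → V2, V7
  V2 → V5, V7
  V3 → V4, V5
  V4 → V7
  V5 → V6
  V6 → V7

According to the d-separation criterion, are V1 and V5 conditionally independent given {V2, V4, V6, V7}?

Yes — V1 and V5 are d-separated given {V2, V4, V6, V7}.

6 paths connect V1 and V5; each must be blocked for d-separation to hold:
Path 1: V1 → V7 ← V6 ← V5
  V6 is a chain here and V6 is conditioned on, so the path is blocked at V6.
Path 2: V1 → V7 ← V4 ← V3 → V5
  V4 is a chain here and V4 is conditioned on, so the path is blocked at V4.
Path 3: V1 → V7 ← V2 → V5
  V2 is a fork here and V2 is conditioned on, so the path is blocked at V2.
Path 4: V1 → V2 → V5
  V2 is a chain here and V2 is conditioned on, so the path is blocked at V2.
Path 5: V1 → V2 → V7 ← V6 ← V5
  V2 is a chain here and V2 is conditioned on, so the path is blocked at V2.
Path 6: V1 → V2 → V7 ← V4 ← V3 → V5
  V2 is a chain here and V2 is conditioned on, so the path is blocked at V2.
All paths are blocked; V1 ⊥ V5 | {V2, V4, V6, V7} holds.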